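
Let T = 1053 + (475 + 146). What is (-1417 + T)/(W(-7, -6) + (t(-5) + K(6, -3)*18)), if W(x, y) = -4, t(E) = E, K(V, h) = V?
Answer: 257/99 ≈ 2.5960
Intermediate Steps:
T = 1674 (T = 1053 + 621 = 1674)
(-1417 + T)/(W(-7, -6) + (t(-5) + K(6, -3)*18)) = (-1417 + 1674)/(-4 + (-5 + 6*18)) = 257/(-4 + (-5 + 108)) = 257/(-4 + 103) = 257/99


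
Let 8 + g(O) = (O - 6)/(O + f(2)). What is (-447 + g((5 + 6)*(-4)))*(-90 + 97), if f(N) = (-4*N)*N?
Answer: -19075/6 ≈ -3179.2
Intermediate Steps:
f(N) = -4*N²
g(O) = -8 + (-6 + O)/(-16 + O) (g(O) = -8 + (O - 6)/(O - 4*2²) = -8 + (-6 + O)/(O - 4*4) = -8 + (-6 + O)/(O - 16) = -8 + (-6 + O)/(-16 + O))
(-447 + g((5 + 6)*(-4)))*(-90 + 97) = (-447 + (122 - 7*(5 + 6)*(-4))/(-16 + (5 + 6)*(-4)))*(-90 + 97) = (-447 + (122 - 77*(-4))/(-16 + 11*(-4)))*7 = (-447 + (122 - 7*(-44))/(-16 - 44))*7 = (-447 + (122 + 308)/(-60))*7 = (-447 - 1/60*430)*7 = (-447 - 43/6)*7 = -2725/6*7 = -19075/6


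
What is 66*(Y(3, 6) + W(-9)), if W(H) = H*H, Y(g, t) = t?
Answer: 5742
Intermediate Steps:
W(H) = H²
66*(Y(3, 6) + W(-9)) = 66*(6 + (-9)²) = 66*(6 + 81) = 66*87 = 5742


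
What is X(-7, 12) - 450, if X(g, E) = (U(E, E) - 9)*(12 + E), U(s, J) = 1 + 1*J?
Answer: -354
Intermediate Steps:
U(s, J) = 1 + J
X(g, E) = (-8 + E)*(12 + E) (X(g, E) = ((1 + E) - 9)*(12 + E) = (-8 + E)*(12 + E))
X(-7, 12) - 450 = (-96 + 12² + 4*12) - 450 = (-96 + 144 + 48) - 450 = 96 - 450 = -354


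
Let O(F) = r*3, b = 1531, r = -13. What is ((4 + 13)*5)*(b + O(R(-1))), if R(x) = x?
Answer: 126820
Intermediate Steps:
O(F) = -39 (O(F) = -13*3 = -39)
((4 + 13)*5)*(b + O(R(-1))) = ((4 + 13)*5)*(1531 - 39) = (17*5)*1492 = 85*1492 = 126820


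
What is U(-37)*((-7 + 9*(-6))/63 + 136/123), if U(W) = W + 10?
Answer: -1065/287 ≈ -3.7108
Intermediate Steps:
U(W) = 10 + W
U(-37)*((-7 + 9*(-6))/63 + 136/123) = (10 - 37)*((-7 + 9*(-6))/63 + 136/123) = -27*((-7 - 54)*(1/63) + 136*(1/123)) = -27*(-61*1/63 + 136/123) = -27*(-61/63 + 136/123) = -27*355/2583 = -1065/287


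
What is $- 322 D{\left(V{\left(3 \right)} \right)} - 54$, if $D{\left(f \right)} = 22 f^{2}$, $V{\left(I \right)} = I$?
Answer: $-63810$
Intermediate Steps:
$- 322 D{\left(V{\left(3 \right)} \right)} - 54 = - 322 \cdot 22 \cdot 3^{2} - 54 = - 322 \cdot 22 \cdot 9 - 54 = \left(-322\right) 198 - 54 = -63756 - 54 = -63810$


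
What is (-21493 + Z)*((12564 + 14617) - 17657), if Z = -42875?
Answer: -613040832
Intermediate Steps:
(-21493 + Z)*((12564 + 14617) - 17657) = (-21493 - 42875)*((12564 + 14617) - 17657) = -64368*(27181 - 17657) = -64368*9524 = -613040832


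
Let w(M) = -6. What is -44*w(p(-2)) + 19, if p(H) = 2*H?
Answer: 283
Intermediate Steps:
-44*w(p(-2)) + 19 = -44*(-6) + 19 = 264 + 19 = 283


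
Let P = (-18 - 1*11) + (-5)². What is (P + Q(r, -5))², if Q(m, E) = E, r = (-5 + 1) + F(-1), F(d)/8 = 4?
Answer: 81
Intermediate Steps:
F(d) = 32 (F(d) = 8*4 = 32)
r = 28 (r = (-5 + 1) + 32 = -4 + 32 = 28)
P = -4 (P = (-18 - 11) + 25 = -29 + 25 = -4)
(P + Q(r, -5))² = (-4 - 5)² = (-9)² = 81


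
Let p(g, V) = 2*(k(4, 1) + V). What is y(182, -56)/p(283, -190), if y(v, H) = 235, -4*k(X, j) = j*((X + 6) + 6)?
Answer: -235/388 ≈ -0.60567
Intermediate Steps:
k(X, j) = -j*(12 + X)/4 (k(X, j) = -j*((X + 6) + 6)/4 = -j*((6 + X) + 6)/4 = -j*(12 + X)/4)
p(g, V) = -8 + 2*V (p(g, V) = 2*(-¼*1*(12 + 4) + V) = 2*(-¼*1*16 + V) = 2*(-4 + V) = -8 + 2*V)
y(182, -56)/p(283, -190) = 235/(-8 + 2*(-190)) = 235/(-8 - 380) = 235/(-388) = 235*(-1/388) = -235/388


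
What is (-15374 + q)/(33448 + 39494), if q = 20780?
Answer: 901/12157 ≈ 0.074114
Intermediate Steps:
(-15374 + q)/(33448 + 39494) = (-15374 + 20780)/(33448 + 39494) = 5406/72942 = 5406*(1/72942) = 901/12157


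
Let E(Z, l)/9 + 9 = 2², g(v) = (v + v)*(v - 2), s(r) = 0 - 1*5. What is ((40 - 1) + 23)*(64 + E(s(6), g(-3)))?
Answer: 1178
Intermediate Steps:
s(r) = -5 (s(r) = 0 - 5 = -5)
g(v) = 2*v*(-2 + v) (g(v) = (2*v)*(-2 + v) = 2*v*(-2 + v))
E(Z, l) = -45 (E(Z, l) = -81 + 9*2² = -81 + 9*4 = -81 + 36 = -45)
((40 - 1) + 23)*(64 + E(s(6), g(-3))) = ((40 - 1) + 23)*(64 - 45) = (39 + 23)*19 = 62*19 = 1178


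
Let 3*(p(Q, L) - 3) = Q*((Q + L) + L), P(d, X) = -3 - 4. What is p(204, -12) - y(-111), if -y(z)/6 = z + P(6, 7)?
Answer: 11535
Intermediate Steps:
P(d, X) = -7
y(z) = 42 - 6*z (y(z) = -6*(z - 7) = -6*(-7 + z) = 42 - 6*z)
p(Q, L) = 3 + Q*(Q + 2*L)/3 (p(Q, L) = 3 + (Q*((Q + L) + L))/3 = 3 + (Q*((L + Q) + L))/3 = 3 + (Q*(Q + 2*L))/3 = 3 + Q*(Q + 2*L)/3)
p(204, -12) - y(-111) = (3 + (⅓)*204² + (⅔)*(-12)*204) - (42 - 6*(-111)) = (3 + (⅓)*41616 - 1632) - (42 + 666) = (3 + 13872 - 1632) - 1*708 = 12243 - 708 = 11535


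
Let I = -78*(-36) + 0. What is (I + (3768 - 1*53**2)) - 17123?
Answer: -13356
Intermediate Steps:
I = 2808 (I = 2808 + 0 = 2808)
(I + (3768 - 1*53**2)) - 17123 = (2808 + (3768 - 1*53**2)) - 17123 = (2808 + (3768 - 1*2809)) - 17123 = (2808 + (3768 - 2809)) - 17123 = (2808 + 959) - 17123 = 3767 - 17123 = -13356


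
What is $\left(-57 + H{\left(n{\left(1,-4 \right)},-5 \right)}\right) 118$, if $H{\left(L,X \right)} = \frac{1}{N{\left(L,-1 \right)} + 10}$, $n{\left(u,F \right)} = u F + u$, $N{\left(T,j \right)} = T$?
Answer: $- \frac{46964}{7} \approx -6709.1$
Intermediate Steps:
$n{\left(u,F \right)} = u + F u$ ($n{\left(u,F \right)} = F u + u = u + F u$)
$H{\left(L,X \right)} = \frac{1}{10 + L}$ ($H{\left(L,X \right)} = \frac{1}{L + 10} = \frac{1}{10 + L}$)
$\left(-57 + H{\left(n{\left(1,-4 \right)},-5 \right)}\right) 118 = \left(-57 + \frac{1}{10 + 1 \left(1 - 4\right)}\right) 118 = \left(-57 + \frac{1}{10 + 1 \left(-3\right)}\right) 118 = \left(-57 + \frac{1}{10 - 3}\right) 118 = \left(-57 + \frac{1}{7}\right) 118 = \left(- \frac{398}{7}\right) 118 = - \frac{46964}{7}$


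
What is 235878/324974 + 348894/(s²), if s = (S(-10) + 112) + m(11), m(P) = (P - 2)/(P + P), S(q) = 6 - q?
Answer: 28379544790827/1296747814375 ≈ 21.885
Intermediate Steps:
m(P) = (-2 + P)/(2*P) (m(P) = (-2 + P)/((2*P)) = (-2 + P)*(1/(2*P)) = (-2 + P)/(2*P))
s = 2825/22 (s = ((6 - 1*(-10)) + 112) + (½)*(-2 + 11)/11 = ((6 + 10) + 112) + (½)*(1/11)*9 = (16 + 112) + 9/22 = 128 + 9/22 = 2825/22 ≈ 128.41)
235878/324974 + 348894/(s²) = 235878/324974 + 348894/((2825/22)²) = 235878*(1/324974) + 348894/(7980625/484) = 117939/162487 + 348894*(484/7980625) = 117939/162487 + 168864696/7980625 = 28379544790827/1296747814375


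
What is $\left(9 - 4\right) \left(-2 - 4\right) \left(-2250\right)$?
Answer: $67500$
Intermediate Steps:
$\left(9 - 4\right) \left(-2 - 4\right) \left(-2250\right) = 5 \left(-6\right) \left(-2250\right) = \left(-30\right) \left(-2250\right) = 67500$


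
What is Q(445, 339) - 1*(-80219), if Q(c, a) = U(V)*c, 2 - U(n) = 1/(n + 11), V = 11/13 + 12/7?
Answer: 100048011/1234 ≈ 81076.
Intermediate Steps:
V = 233/91 (V = 11*(1/13) + 12*(⅐) = 11/13 + 12/7 = 233/91 ≈ 2.5604)
U(n) = 2 - 1/(11 + n) (U(n) = 2 - 1/(n + 11) = 2 - 1/(11 + n))
Q(c, a) = 2377*c/1234 (Q(c, a) = ((21 + 2*(233/91))/(11 + 233/91))*c = ((21 + 466/91)/(1234/91))*c = ((91/1234)*(2377/91))*c = 2377*c/1234)
Q(445, 339) - 1*(-80219) = (2377/1234)*445 - 1*(-80219) = 1057765/1234 + 80219 = 100048011/1234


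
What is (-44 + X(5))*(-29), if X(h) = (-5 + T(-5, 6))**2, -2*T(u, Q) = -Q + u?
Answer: 5075/4 ≈ 1268.8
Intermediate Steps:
T(u, Q) = Q/2 - u/2 (T(u, Q) = -(-Q + u)/2 = -(u - Q)/2 = Q/2 - u/2)
X(h) = 1/4 (X(h) = (-5 + ((1/2)*6 - 1/2*(-5)))**2 = (-5 + (3 + 5/2))**2 = (-5 + 11/2)**2 = (1/2)**2 = 1/4)
(-44 + X(5))*(-29) = (-44 + 1/4)*(-29) = -175/4*(-29) = 5075/4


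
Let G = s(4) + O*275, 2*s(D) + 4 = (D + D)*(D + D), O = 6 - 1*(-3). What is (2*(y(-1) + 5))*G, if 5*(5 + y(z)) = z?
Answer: -1002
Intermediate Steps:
y(z) = -5 + z/5
O = 9 (O = 6 + 3 = 9)
s(D) = -2 + 2*D² (s(D) = -2 + ((D + D)*(D + D))/2 = -2 + ((2*D)*(2*D))/2 = -2 + (4*D²)/2 = -2 + 2*D²)
G = 2505 (G = (-2 + 2*4²) + 9*275 = (-2 + 2*16) + 2475 = (-2 + 32) + 2475 = 30 + 2475 = 2505)
(2*(y(-1) + 5))*G = (2*((-5 + (⅕)*(-1)) + 5))*2505 = (2*((-5 - ⅕) + 5))*2505 = (2*(-26/5 + 5))*2505 = (2*(-⅕))*2505 = -⅖*2505 = -1002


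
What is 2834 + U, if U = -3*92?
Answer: 2558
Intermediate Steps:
U = -276
2834 + U = 2834 - 276 = 2558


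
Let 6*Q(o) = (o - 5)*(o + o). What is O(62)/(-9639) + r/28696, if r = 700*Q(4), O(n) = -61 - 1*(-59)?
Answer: -65728/2033829 ≈ -0.032317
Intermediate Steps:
O(n) = -2 (O(n) = -61 + 59 = -2)
Q(o) = o*(-5 + o)/3 (Q(o) = ((o - 5)*(o + o))/6 = ((-5 + o)*(2*o))/6 = (2*o*(-5 + o))/6 = o*(-5 + o)/3)
r = -2800/3 (r = 700*((1/3)*4*(-5 + 4)) = 700*((1/3)*4*(-1)) = 700*(-4/3) = -2800/3 ≈ -933.33)
O(62)/(-9639) + r/28696 = -2/(-9639) - 2800/3/28696 = -2*(-1/9639) - 2800/3*1/28696 = 2/9639 - 350/10761 = -65728/2033829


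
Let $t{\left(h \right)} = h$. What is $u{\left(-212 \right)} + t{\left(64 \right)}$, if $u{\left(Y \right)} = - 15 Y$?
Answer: $3244$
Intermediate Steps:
$u{\left(-212 \right)} + t{\left(64 \right)} = \left(-15\right) \left(-212\right) + 64 = 3180 + 64 = 3244$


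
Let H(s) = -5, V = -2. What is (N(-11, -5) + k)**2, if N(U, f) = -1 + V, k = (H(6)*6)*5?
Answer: 23409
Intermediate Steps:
k = -150 (k = -5*6*5 = -30*5 = -150)
N(U, f) = -3 (N(U, f) = -1 - 2 = -3)
(N(-11, -5) + k)**2 = (-3 - 150)**2 = (-153)**2 = 23409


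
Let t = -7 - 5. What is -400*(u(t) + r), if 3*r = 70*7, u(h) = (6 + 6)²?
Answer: -368800/3 ≈ -1.2293e+5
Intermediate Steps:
t = -12
u(h) = 144 (u(h) = 12² = 144)
r = 490/3 (r = (70*7)/3 = (⅓)*490 = 490/3 ≈ 163.33)
-400*(u(t) + r) = -400*(144 + 490/3) = -400*922/3 = -368800/3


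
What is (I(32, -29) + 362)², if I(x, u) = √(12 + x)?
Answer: 131088 + 1448*√11 ≈ 1.3589e+5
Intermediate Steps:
(I(32, -29) + 362)² = (√(12 + 32) + 362)² = (√44 + 362)² = (2*√11 + 362)² = (362 + 2*√11)²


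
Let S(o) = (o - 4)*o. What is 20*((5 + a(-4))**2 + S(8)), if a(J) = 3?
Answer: 1920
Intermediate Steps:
S(o) = o*(-4 + o) (S(o) = (-4 + o)*o = o*(-4 + o))
20*((5 + a(-4))**2 + S(8)) = 20*((5 + 3)**2 + 8*(-4 + 8)) = 20*(8**2 + 8*4) = 20*(64 + 32) = 20*96 = 1920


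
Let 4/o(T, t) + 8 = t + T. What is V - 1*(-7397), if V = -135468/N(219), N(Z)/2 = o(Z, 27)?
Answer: -4022776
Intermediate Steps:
o(T, t) = 4/(-8 + T + t) (o(T, t) = 4/(-8 + (t + T)) = 4/(-8 + (T + t)) = 4/(-8 + T + t))
N(Z) = 8/(19 + Z) (N(Z) = 2*(4/(-8 + Z + 27)) = 2*(4/(19 + Z)) = 8/(19 + Z))
V = -4030173 (V = -135468/(8/(19 + 219)) = -135468/(8/238) = -135468/(8*(1/238)) = -135468/4/119 = -135468*119/4 = -4030173)
V - 1*(-7397) = -4030173 - 1*(-7397) = -4030173 + 7397 = -4022776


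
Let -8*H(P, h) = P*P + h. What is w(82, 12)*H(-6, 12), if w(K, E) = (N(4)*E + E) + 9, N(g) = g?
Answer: -414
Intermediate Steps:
H(P, h) = -h/8 - P²/8 (H(P, h) = -(P*P + h)/8 = -(P² + h)/8 = -(h + P²)/8 = -h/8 - P²/8)
w(K, E) = 9 + 5*E (w(K, E) = (4*E + E) + 9 = 5*E + 9 = 9 + 5*E)
w(82, 12)*H(-6, 12) = (9 + 5*12)*(-⅛*12 - ⅛*(-6)²) = (9 + 60)*(-3/2 - ⅛*36) = 69*(-3/2 - 9/2) = 69*(-6) = -414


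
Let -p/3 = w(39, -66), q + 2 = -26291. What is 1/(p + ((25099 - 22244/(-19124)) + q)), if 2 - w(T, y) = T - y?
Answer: -4781/4225624 ≈ -0.0011314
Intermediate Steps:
w(T, y) = 2 + y - T (w(T, y) = 2 - (T - y) = 2 + (y - T) = 2 + y - T)
q = -26293 (q = -2 - 26291 = -26293)
p = 309 (p = -3*(2 - 66 - 1*39) = -3*(2 - 66 - 39) = -3*(-103) = 309)
1/(p + ((25099 - 22244/(-19124)) + q)) = 1/(309 + ((25099 - 22244/(-19124)) - 26293)) = 1/(309 + ((25099 - 22244*(-1/19124)) - 26293)) = 1/(309 + ((25099 + 5561/4781) - 26293)) = 1/(309 + (120003880/4781 - 26293)) = 1/(309 - 5702953/4781) = 1/(-4225624/4781) = -4781/4225624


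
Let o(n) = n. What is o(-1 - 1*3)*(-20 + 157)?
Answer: -548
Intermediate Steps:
o(-1 - 1*3)*(-20 + 157) = (-1 - 1*3)*(-20 + 157) = (-1 - 3)*137 = -4*137 = -548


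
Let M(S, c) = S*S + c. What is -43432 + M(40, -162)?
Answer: -41994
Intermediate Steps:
M(S, c) = c + S² (M(S, c) = S² + c = c + S²)
-43432 + M(40, -162) = -43432 + (-162 + 40²) = -43432 + (-162 + 1600) = -43432 + 1438 = -41994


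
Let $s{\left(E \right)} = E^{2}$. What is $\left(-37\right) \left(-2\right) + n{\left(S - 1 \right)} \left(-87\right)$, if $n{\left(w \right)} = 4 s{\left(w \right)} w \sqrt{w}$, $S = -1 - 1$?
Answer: $74 + 9396 i \sqrt{3} \approx 74.0 + 16274.0 i$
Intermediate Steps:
$S = -2$ ($S = -1 - 1 = -2$)
$n{\left(w \right)} = 4 w^{\frac{7}{2}}$ ($n{\left(w \right)} = 4 w^{2} w \sqrt{w} = 4 w^{2} w^{\frac{3}{2}} = 4 w^{\frac{7}{2}}$)
$\left(-37\right) \left(-2\right) + n{\left(S - 1 \right)} \left(-87\right) = \left(-37\right) \left(-2\right) + 4 \left(-2 - 1\right)^{\frac{7}{2}} \left(-87\right) = 74 + 4 \left(-2 - 1\right)^{\frac{7}{2}} \left(-87\right) = 74 + 4 \left(-3\right)^{\frac{7}{2}} \left(-87\right) = 74 + 4 \left(- 27 i \sqrt{3}\right) \left(-87\right) = 74 + - 108 i \sqrt{3} \left(-87\right) = 74 + 9396 i \sqrt{3}$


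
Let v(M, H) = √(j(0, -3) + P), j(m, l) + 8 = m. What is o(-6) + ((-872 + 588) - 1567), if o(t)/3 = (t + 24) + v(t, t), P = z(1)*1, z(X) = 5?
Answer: -1797 + 3*I*√3 ≈ -1797.0 + 5.1962*I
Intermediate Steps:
j(m, l) = -8 + m
P = 5 (P = 5*1 = 5)
v(M, H) = I*√3 (v(M, H) = √((-8 + 0) + 5) = √(-8 + 5) = √(-3) = I*√3)
o(t) = 72 + 3*t + 3*I*√3 (o(t) = 3*((t + 24) + I*√3) = 3*((24 + t) + I*√3) = 3*(24 + t + I*√3) = 72 + 3*t + 3*I*√3)
o(-6) + ((-872 + 588) - 1567) = (72 + 3*(-6) + 3*I*√3) + ((-872 + 588) - 1567) = (72 - 18 + 3*I*√3) + (-284 - 1567) = (54 + 3*I*√3) - 1851 = -1797 + 3*I*√3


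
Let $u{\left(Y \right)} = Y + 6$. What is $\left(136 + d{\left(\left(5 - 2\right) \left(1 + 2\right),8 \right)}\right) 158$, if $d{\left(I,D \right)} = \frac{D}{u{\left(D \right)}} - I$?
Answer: $\frac{141094}{7} \approx 20156.0$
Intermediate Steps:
$u{\left(Y \right)} = 6 + Y$
$d{\left(I,D \right)} = - I + \frac{D}{6 + D}$ ($d{\left(I,D \right)} = \frac{D}{6 + D} - I = - I + \frac{D}{6 + D}$)
$\left(136 + d{\left(\left(5 - 2\right) \left(1 + 2\right),8 \right)}\right) 158 = \left(136 + \frac{8 - \left(5 - 2\right) \left(1 + 2\right) \left(6 + 8\right)}{6 + 8}\right) 158 = \left(136 + \frac{8 - 3 \cdot 3 \cdot 14}{14}\right) 158 = \left(136 + \frac{8 - 9 \cdot 14}{14}\right) 158 = \left(136 + \frac{8 - 126}{14}\right) 158 = \left(136 + \frac{1}{14} \left(-118\right)\right) 158 = \left(136 - \frac{59}{7}\right) 158 = \frac{893}{7} \cdot 158 = \frac{141094}{7}$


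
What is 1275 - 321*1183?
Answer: -378468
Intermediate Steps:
1275 - 321*1183 = 1275 - 379743 = -378468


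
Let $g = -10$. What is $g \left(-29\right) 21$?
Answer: $6090$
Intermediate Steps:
$g \left(-29\right) 21 = \left(-10\right) \left(-29\right) 21 = 290 \cdot 21 = 6090$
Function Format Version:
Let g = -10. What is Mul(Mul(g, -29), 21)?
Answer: 6090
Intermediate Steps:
Mul(Mul(g, -29), 21) = Mul(Mul(-10, -29), 21) = Mul(290, 21) = 6090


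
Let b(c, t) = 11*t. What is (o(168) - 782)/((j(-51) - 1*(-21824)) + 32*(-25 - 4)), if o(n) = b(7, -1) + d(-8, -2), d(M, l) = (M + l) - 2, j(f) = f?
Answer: -161/4169 ≈ -0.038618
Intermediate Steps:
d(M, l) = -2 + M + l
o(n) = -23 (o(n) = 11*(-1) + (-2 - 8 - 2) = -11 - 12 = -23)
(o(168) - 782)/((j(-51) - 1*(-21824)) + 32*(-25 - 4)) = (-23 - 782)/((-51 - 1*(-21824)) + 32*(-25 - 4)) = -805/((-51 + 21824) + 32*(-29)) = -805/(21773 - 928) = -805/20845 = -805*1/20845 = -161/4169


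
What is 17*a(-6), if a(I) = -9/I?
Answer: 51/2 ≈ 25.500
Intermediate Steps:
17*a(-6) = 17*(-9/(-6)) = 17*(-9*(-⅙)) = 17*(3/2) = 51/2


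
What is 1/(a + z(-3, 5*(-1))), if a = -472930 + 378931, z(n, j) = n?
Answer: -1/94002 ≈ -1.0638e-5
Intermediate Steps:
a = -93999
1/(a + z(-3, 5*(-1))) = 1/(-93999 - 3) = 1/(-94002) = -1/94002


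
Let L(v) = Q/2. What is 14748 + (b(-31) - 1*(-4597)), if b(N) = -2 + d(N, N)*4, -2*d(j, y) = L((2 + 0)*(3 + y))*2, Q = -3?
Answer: 19349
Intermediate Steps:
L(v) = -3/2
d(j, y) = 3/2 (d(j, y) = -(-3)*2/4 = -½*(-3) = 3/2)
b(N) = 4 (b(N) = -2 + (3/2)*4 = -2 + 6 = 4)
14748 + (b(-31) - 1*(-4597)) = 14748 + (4 - 1*(-4597)) = 14748 + (4 + 4597) = 14748 + 4601 = 19349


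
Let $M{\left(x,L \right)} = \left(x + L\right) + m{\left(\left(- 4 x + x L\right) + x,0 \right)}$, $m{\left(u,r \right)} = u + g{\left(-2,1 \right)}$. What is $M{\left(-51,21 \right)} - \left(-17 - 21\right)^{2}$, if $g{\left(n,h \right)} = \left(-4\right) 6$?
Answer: $-2416$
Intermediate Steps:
$g{\left(n,h \right)} = -24$
$m{\left(u,r \right)} = -24 + u$ ($m{\left(u,r \right)} = u - 24 = -24 + u$)
$M{\left(x,L \right)} = -24 + L - 2 x + L x$ ($M{\left(x,L \right)} = \left(x + L\right) - \left(24 + 3 x - x L\right) = \left(L + x\right) - \left(24 + 3 x - L x\right) = -24 + L - 2 x + L x$)
$M{\left(-51,21 \right)} - \left(-17 - 21\right)^{2} = \left(-24 + 21 - 51 - 51 \left(-3 + 21\right)\right) - \left(-17 - 21\right)^{2} = \left(-24 + 21 - 51 - 918\right) - \left(-38\right)^{2} = \left(-24 + 21 - 51 - 918\right) - 1444 = -972 - 1444 = -2416$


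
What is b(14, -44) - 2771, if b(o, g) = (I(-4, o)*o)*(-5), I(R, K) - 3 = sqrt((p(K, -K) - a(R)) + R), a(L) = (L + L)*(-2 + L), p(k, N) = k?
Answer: -2981 - 70*I*sqrt(38) ≈ -2981.0 - 431.51*I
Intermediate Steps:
a(L) = 2*L*(-2 + L) (a(L) = (2*L)*(-2 + L) = 2*L*(-2 + L))
I(R, K) = 3 + sqrt(K + R - 2*R*(-2 + R)) (I(R, K) = 3 + sqrt((K - 2*R*(-2 + R)) + R) = 3 + sqrt(K + R - 2*R*(-2 + R)))
b(o, g) = -5*o*(3 + sqrt(-52 + o)) (b(o, g) = ((3 + sqrt(o - 4 - 2*(-4)*(-2 - 4)))*o)*(-5) = ((3 + sqrt(o - 4 - 2*(-4)*(-6)))*o)*(-5) = ((3 + sqrt(o - 4 - 48))*o)*(-5) = ((3 + sqrt(-52 + o))*o)*(-5) = (o*(3 + sqrt(-52 + o)))*(-5) = -5*o*(3 + sqrt(-52 + o)))
b(14, -44) - 2771 = -5*14*(3 + sqrt(-52 + 14)) - 2771 = -5*14*(3 + sqrt(-38)) - 2771 = -5*14*(3 + I*sqrt(38)) - 2771 = (-210 - 70*I*sqrt(38)) - 2771 = -2981 - 70*I*sqrt(38)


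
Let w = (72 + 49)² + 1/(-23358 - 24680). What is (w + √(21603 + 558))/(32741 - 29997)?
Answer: 703324357/131816272 + √22161/2744 ≈ 5.3899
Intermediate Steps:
w = 703324357/48038 (w = 121² + 1/(-48038) = 14641 - 1/48038 = 703324357/48038 ≈ 14641.)
(w + √(21603 + 558))/(32741 - 29997) = (703324357/48038 + √(21603 + 558))/(32741 - 29997) = (703324357/48038 + √22161)/2744 = (703324357/48038 + √22161)*(1/2744) = 703324357/131816272 + √22161/2744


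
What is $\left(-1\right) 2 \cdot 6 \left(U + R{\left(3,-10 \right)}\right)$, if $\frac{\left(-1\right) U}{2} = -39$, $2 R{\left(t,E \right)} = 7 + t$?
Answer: $-996$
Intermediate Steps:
$R{\left(t,E \right)} = \frac{7}{2} + \frac{t}{2}$ ($R{\left(t,E \right)} = \frac{7 + t}{2} = \frac{7}{2} + \frac{t}{2}$)
$U = 78$ ($U = \left(-2\right) \left(-39\right) = 78$)
$\left(-1\right) 2 \cdot 6 \left(U + R{\left(3,-10 \right)}\right) = \left(-1\right) 2 \cdot 6 \left(78 + \left(\frac{7}{2} + \frac{1}{2} \cdot 3\right)\right) = \left(-2\right) 6 \left(78 + \left(\frac{7}{2} + \frac{3}{2}\right)\right) = - 12 \left(78 + 5\right) = \left(-12\right) 83 = -996$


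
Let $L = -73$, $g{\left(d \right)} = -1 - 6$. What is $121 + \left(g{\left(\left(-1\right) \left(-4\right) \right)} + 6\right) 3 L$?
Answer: $340$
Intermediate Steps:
$g{\left(d \right)} = -7$ ($g{\left(d \right)} = -1 - 6 = -7$)
$121 + \left(g{\left(\left(-1\right) \left(-4\right) \right)} + 6\right) 3 L = 121 + \left(-7 + 6\right) 3 \left(-73\right) = 121 + \left(-1\right) 3 \left(-73\right) = 121 - -219 = 121 + 219 = 340$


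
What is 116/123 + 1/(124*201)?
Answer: 963769/1021884 ≈ 0.94313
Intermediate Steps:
116/123 + 1/(124*201) = 116*(1/123) + (1/124)*(1/201) = 116/123 + 1/24924 = 963769/1021884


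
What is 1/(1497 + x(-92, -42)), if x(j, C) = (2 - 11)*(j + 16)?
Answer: 1/2181 ≈ 0.00045851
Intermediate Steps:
x(j, C) = -144 - 9*j (x(j, C) = -9*(16 + j) = -144 - 9*j)
1/(1497 + x(-92, -42)) = 1/(1497 + (-144 - 9*(-92))) = 1/(1497 + (-144 + 828)) = 1/(1497 + 684) = 1/2181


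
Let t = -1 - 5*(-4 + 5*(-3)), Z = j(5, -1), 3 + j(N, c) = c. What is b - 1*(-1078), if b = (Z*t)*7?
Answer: -1554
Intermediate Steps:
j(N, c) = -3 + c
Z = -4 (Z = -3 - 1 = -4)
t = 94 (t = -1 - 5*(-4 - 15) = -1 - 5*(-19) = -1 + 95 = 94)
b = -2632 (b = -4*94*7 = -376*7 = -2632)
b - 1*(-1078) = -2632 - 1*(-1078) = -2632 + 1078 = -1554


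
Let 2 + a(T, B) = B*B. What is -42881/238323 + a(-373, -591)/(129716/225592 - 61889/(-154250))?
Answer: 60345632488779609089/168664942117188 ≈ 3.5778e+5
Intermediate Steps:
a(T, B) = -2 + B² (a(T, B) = -2 + B*B = -2 + B²)
-42881/238323 + a(-373, -591)/(129716/225592 - 61889/(-154250)) = -42881/238323 + (-2 + (-591)²)/(129716/225592 - 61889/(-154250)) = -42881*1/238323 + (-2 + 349281)/(129716*(1/225592) - 61889*(-1/154250)) = -42881/238323 + 349279/(32429/56398 + 61889/154250) = -42881/238323 + 349279/(2123147268/2174847875) = -42881/238323 + 349279*(2174847875/2123147268) = -42881/238323 + 759628690932125/2123147268 = 60345632488779609089/168664942117188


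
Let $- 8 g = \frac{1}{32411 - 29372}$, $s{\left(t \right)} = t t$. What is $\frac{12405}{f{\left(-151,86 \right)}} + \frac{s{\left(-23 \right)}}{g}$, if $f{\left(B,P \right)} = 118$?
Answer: $- \frac{1517591259}{118} \approx -1.2861 \cdot 10^{7}$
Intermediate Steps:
$s{\left(t \right)} = t^{2}$
$g = - \frac{1}{24312}$ ($g = - \frac{1}{8 \left(32411 - 29372\right)} = - \frac{1}{8 \cdot 3039} = \left(- \frac{1}{8}\right) \frac{1}{3039} = - \frac{1}{24312} \approx -4.1132 \cdot 10^{-5}$)
$\frac{12405}{f{\left(-151,86 \right)}} + \frac{s{\left(-23 \right)}}{g} = \frac{12405}{118} + \frac{\left(-23\right)^{2}}{- \frac{1}{24312}} = 12405 \cdot \frac{1}{118} + 529 \left(-24312\right) = \frac{12405}{118} - 12861048 = - \frac{1517591259}{118}$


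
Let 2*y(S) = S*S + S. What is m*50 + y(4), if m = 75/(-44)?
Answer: -1655/22 ≈ -75.227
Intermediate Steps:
y(S) = S/2 + S**2/2 (y(S) = (S*S + S)/2 = (S**2 + S)/2 = (S + S**2)/2 = S/2 + S**2/2)
m = -75/44 (m = 75*(-1/44) = -75/44 ≈ -1.7045)
m*50 + y(4) = -75/44*50 + (1/2)*4*(1 + 4) = -1875/22 + (1/2)*4*5 = -1875/22 + 10 = -1655/22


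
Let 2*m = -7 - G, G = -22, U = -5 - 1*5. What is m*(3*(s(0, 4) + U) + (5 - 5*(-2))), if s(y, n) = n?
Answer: -45/2 ≈ -22.500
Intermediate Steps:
U = -10 (U = -5 - 5 = -10)
m = 15/2 (m = (-7 - 1*(-22))/2 = (-7 + 22)/2 = (1/2)*15 = 15/2 ≈ 7.5000)
m*(3*(s(0, 4) + U) + (5 - 5*(-2))) = 15*(3*(4 - 10) + (5 - 5*(-2)))/2 = 15*(3*(-6) + (5 + 10))/2 = 15*(-18 + 15)/2 = (15/2)*(-3) = -45/2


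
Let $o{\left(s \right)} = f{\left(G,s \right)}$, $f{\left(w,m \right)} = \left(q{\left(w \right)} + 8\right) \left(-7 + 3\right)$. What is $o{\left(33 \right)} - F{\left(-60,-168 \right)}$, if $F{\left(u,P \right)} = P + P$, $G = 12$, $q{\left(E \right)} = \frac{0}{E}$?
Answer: $304$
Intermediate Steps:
$q{\left(E \right)} = 0$
$f{\left(w,m \right)} = -32$ ($f{\left(w,m \right)} = \left(0 + 8\right) \left(-7 + 3\right) = 8 \left(-4\right) = -32$)
$o{\left(s \right)} = -32$
$F{\left(u,P \right)} = 2 P$
$o{\left(33 \right)} - F{\left(-60,-168 \right)} = -32 - 2 \left(-168\right) = -32 - -336 = -32 + 336 = 304$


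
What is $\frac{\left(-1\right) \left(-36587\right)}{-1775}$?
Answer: $- \frac{36587}{1775} \approx -20.612$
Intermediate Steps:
$\frac{\left(-1\right) \left(-36587\right)}{-1775} = 36587 \left(- \frac{1}{1775}\right) = - \frac{36587}{1775}$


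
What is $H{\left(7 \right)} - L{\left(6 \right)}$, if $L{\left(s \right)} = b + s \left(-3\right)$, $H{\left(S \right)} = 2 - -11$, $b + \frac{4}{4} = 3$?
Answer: $29$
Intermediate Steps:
$b = 2$ ($b = -1 + 3 = 2$)
$H{\left(S \right)} = 13$ ($H{\left(S \right)} = 2 + 11 = 13$)
$L{\left(s \right)} = 2 - 3 s$ ($L{\left(s \right)} = 2 + s \left(-3\right) = 2 - 3 s$)
$H{\left(7 \right)} - L{\left(6 \right)} = 13 - \left(2 - 18\right) = 13 - -16 = 13 + 16 = 29$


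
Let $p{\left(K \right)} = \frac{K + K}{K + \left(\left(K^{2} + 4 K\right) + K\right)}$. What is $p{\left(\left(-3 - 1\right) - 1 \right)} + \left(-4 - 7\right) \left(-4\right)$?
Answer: $46$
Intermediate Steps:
$p{\left(K \right)} = \frac{2 K}{K^{2} + 6 K}$ ($p{\left(K \right)} = \frac{2 K}{K + \left(K^{2} + 5 K\right)} = \frac{2 K}{K^{2} + 6 K}$)
$p{\left(\left(-3 - 1\right) - 1 \right)} + \left(-4 - 7\right) \left(-4\right) = \frac{2}{6 - 5} + \left(-4 - 7\right) \left(-4\right) = \frac{2}{6 - 5} - -44 = \frac{2}{6 - 5} + 44 = \frac{2}{1} + 44 = 2 \cdot 1 + 44 = 2 + 44 = 46$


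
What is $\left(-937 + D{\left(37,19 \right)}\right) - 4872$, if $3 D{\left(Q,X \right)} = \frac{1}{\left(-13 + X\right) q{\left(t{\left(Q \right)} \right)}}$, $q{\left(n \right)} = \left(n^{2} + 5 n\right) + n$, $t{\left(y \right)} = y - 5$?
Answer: $- \frac{127147391}{21888} \approx -5809.0$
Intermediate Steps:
$t{\left(y \right)} = -5 + y$ ($t{\left(y \right)} = y - 5 = -5 + y$)
$q{\left(n \right)} = n^{2} + 6 n$
$D{\left(Q,X \right)} = \frac{1}{3 \left(1 + Q\right) \left(-13 + X\right) \left(-5 + Q\right)}$ ($D{\left(Q,X \right)} = \frac{\frac{1}{-13 + X} \frac{1}{\left(-5 + Q\right) \left(6 + \left(-5 + Q\right)\right)}}{3} = \frac{\frac{1}{-13 + X} \frac{1}{\left(-5 + Q\right) \left(1 + Q\right)}}{3} = \frac{\frac{1}{-13 + X} \frac{1}{\left(1 + Q\right) \left(-5 + Q\right)}}{3} = \frac{\frac{1}{1 + Q} \frac{1}{-13 + X} \frac{1}{-5 + Q}}{3} = \frac{1}{3 \left(1 + Q\right) \left(-13 + X\right) \left(-5 + Q\right)}$)
$\left(-937 + D{\left(37,19 \right)}\right) - 4872 = \left(-937 + \frac{1}{3 \left(1 + 37\right) \left(-13 + 19\right) \left(-5 + 37\right)}\right) - 4872 = \left(-937 + \frac{1}{3 \cdot 38 \cdot 6 \cdot 32}\right) - 4872 = \left(-937 + \frac{1}{3} \cdot \frac{1}{38} \cdot \frac{1}{6} \cdot \frac{1}{32}\right) - 4872 = \left(-937 + \frac{1}{21888}\right) - 4872 = - \frac{20509055}{21888} - 4872 = - \frac{127147391}{21888}$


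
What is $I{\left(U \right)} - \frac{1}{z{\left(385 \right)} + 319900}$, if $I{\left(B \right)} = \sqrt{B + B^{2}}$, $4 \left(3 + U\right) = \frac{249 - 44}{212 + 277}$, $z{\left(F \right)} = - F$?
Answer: $- \frac{1}{319515} + \frac{\sqrt{20992741}}{1956} \approx 2.3424$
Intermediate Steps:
$U = - \frac{5663}{1956}$ ($U = -3 + \frac{\left(249 - 44\right) \frac{1}{212 + 277}}{4} = -3 + \frac{205 \cdot \frac{1}{489}}{4} = -3 + \frac{1}{4} \cdot \frac{205}{489} = -3 + \frac{205}{1956} = - \frac{5663}{1956} \approx -2.8952$)
$I{\left(U \right)} - \frac{1}{z{\left(385 \right)} + 319900} = \sqrt{- \frac{5663 \left(1 - \frac{5663}{1956}\right)}{1956}} - \frac{1}{\left(-1\right) 385 + 319900} = \sqrt{\left(- \frac{5663}{1956}\right) \left(- \frac{3707}{1956}\right)} - \frac{1}{-385 + 319900} = \sqrt{\frac{20992741}{3825936}} - \frac{1}{319515} = \frac{\sqrt{20992741}}{1956} - \frac{1}{319515} = - \frac{1}{319515} + \frac{\sqrt{20992741}}{1956}$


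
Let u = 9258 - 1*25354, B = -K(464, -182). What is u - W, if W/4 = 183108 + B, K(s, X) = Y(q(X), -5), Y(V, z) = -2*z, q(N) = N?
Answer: -748488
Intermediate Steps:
K(s, X) = 10 (K(s, X) = -2*(-5) = 10)
B = -10 (B = -1*10 = -10)
u = -16096 (u = 9258 - 25354 = -16096)
W = 732392 (W = 4*(183108 - 10) = 4*183098 = 732392)
u - W = -16096 - 1*732392 = -16096 - 732392 = -748488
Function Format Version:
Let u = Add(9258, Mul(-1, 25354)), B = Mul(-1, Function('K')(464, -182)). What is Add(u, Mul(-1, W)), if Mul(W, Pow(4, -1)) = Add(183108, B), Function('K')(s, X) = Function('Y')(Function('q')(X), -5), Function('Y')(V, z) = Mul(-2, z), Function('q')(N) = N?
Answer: -748488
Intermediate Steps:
Function('K')(s, X) = 10 (Function('K')(s, X) = Mul(-2, -5) = 10)
B = -10 (B = Mul(-1, 10) = -10)
u = -16096 (u = Add(9258, -25354) = -16096)
W = 732392 (W = Mul(4, Add(183108, -10)) = Mul(4, 183098) = 732392)
Add(u, Mul(-1, W)) = Add(-16096, Mul(-1, 732392)) = Add(-16096, -732392) = -748488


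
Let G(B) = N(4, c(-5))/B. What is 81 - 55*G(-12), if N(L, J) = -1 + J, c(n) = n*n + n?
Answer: 2017/12 ≈ 168.08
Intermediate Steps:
c(n) = n + n² (c(n) = n² + n = n + n²)
G(B) = 19/B (G(B) = (-1 - 5*(1 - 5))/B = (-1 - 5*(-4))/B = (-1 + 20)/B = 19/B)
81 - 55*G(-12) = 81 - 1045/(-12) = 81 - 1045*(-1)/12 = 81 - 55*(-19/12) = 81 + 1045/12 = 2017/12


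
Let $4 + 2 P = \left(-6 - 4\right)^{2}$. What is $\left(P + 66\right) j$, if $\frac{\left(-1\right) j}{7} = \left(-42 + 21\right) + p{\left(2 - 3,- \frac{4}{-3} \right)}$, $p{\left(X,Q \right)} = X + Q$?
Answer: $16492$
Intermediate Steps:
$P = 48$ ($P = -2 + \frac{\left(-6 - 4\right)^{2}}{2} = -2 + \frac{\left(-10\right)^{2}}{2} = -2 + \frac{1}{2} \cdot 100 = -2 + 50 = 48$)
$p{\left(X,Q \right)} = Q + X$
$j = \frac{434}{3}$ ($j = - 7 \left(\left(-42 + 21\right) + \left(- \frac{4}{-3} + \left(2 - 3\right)\right)\right) = - 7 \left(-21 - - \frac{1}{3}\right) = - 7 \left(-21 + \left(\frac{4}{3} - 1\right)\right) = - 7 \left(-21 + \frac{1}{3}\right) = \left(-7\right) \left(- \frac{62}{3}\right) = \frac{434}{3} \approx 144.67$)
$\left(P + 66\right) j = \left(48 + 66\right) \frac{434}{3} = 114 \cdot \frac{434}{3} = 16492$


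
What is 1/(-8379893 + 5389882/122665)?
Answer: -122665/1027914184963 ≈ -1.1933e-7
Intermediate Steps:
1/(-8379893 + 5389882/122665) = 1/(-1027914184963/122665) = -122665/1027914184963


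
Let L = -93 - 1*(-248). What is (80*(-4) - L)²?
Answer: 225625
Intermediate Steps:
L = 155 (L = -93 + 248 = 155)
(80*(-4) - L)² = (80*(-4) - 1*155)² = (-320 - 155)² = (-475)² = 225625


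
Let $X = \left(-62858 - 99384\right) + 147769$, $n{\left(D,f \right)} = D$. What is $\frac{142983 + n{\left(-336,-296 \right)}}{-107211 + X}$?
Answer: $- \frac{142647}{121684} \approx -1.1723$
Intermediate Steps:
$X = -14473$ ($X = -162242 + 147769 = -14473$)
$\frac{142983 + n{\left(-336,-296 \right)}}{-107211 + X} = \frac{142983 - 336}{-107211 - 14473} = \frac{142647}{-121684} = 142647 \left(- \frac{1}{121684}\right) = - \frac{142647}{121684}$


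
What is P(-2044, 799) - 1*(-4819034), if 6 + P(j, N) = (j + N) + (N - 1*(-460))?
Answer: 4819042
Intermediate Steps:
P(j, N) = 454 + j + 2*N (P(j, N) = -6 + ((j + N) + (N - 1*(-460))) = -6 + ((N + j) + (N + 460)) = -6 + ((N + j) + (460 + N)) = -6 + (460 + j + 2*N) = 454 + j + 2*N)
P(-2044, 799) - 1*(-4819034) = (454 - 2044 + 2*799) - 1*(-4819034) = (454 - 2044 + 1598) + 4819034 = 8 + 4819034 = 4819042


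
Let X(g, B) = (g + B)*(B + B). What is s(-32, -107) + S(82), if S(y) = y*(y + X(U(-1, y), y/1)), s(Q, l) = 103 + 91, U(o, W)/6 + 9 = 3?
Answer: 625526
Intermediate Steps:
U(o, W) = -36 (U(o, W) = -54 + 6*3 = -54 + 18 = -36)
s(Q, l) = 194
X(g, B) = 2*B*(B + g) (X(g, B) = (B + g)*(2*B) = 2*B*(B + g))
S(y) = y*(y + 2*y*(-36 + y)) (S(y) = y*(y + 2*(y/1)*(y/1 - 36)) = y*(y + 2*(y*1)*(y*1 - 36)) = y*(y + 2*y*(y - 36)) = y*(y + 2*y*(-36 + y)))
s(-32, -107) + S(82) = 194 + 82**2*(-71 + 2*82) = 194 + 6724*(-71 + 164) = 194 + 6724*93 = 194 + 625332 = 625526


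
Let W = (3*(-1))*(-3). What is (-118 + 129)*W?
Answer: 99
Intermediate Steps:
W = 9 (W = -3*(-3) = 9)
(-118 + 129)*W = (-118 + 129)*9 = 11*9 = 99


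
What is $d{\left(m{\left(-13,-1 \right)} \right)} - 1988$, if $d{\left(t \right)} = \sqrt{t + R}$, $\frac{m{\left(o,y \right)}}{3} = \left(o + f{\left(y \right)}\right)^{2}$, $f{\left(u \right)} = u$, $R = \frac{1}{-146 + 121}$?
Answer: $-1988 + \frac{\sqrt{14699}}{5} \approx -1963.8$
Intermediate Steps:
$R = - \frac{1}{25}$ ($R = \frac{1}{-25} = - \frac{1}{25} \approx -0.04$)
$m{\left(o,y \right)} = 3 \left(o + y\right)^{2}$
$d{\left(t \right)} = \sqrt{- \frac{1}{25} + t}$ ($d{\left(t \right)} = \sqrt{t - \frac{1}{25}} = \sqrt{- \frac{1}{25} + t}$)
$d{\left(m{\left(-13,-1 \right)} \right)} - 1988 = \frac{\sqrt{-1 + 25 \cdot 3 \left(-13 - 1\right)^{2}}}{5} - 1988 = \frac{\sqrt{-1 + 25 \cdot 3 \left(-14\right)^{2}}}{5} - 1988 = \frac{\sqrt{-1 + 25 \cdot 3 \cdot 196}}{5} - 1988 = \frac{\sqrt{-1 + 25 \cdot 588}}{5} - 1988 = \frac{\sqrt{-1 + 14700}}{5} - 1988 = \frac{\sqrt{14699}}{5} - 1988 = -1988 + \frac{\sqrt{14699}}{5}$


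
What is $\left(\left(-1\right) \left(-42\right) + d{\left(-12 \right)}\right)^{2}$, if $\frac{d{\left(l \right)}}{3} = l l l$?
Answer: $26440164$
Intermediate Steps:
$d{\left(l \right)} = 3 l^{3}$ ($d{\left(l \right)} = 3 l l l = 3 l^{2} l = 3 l^{3}$)
$\left(\left(-1\right) \left(-42\right) + d{\left(-12 \right)}\right)^{2} = \left(\left(-1\right) \left(-42\right) + 3 \left(-12\right)^{3}\right)^{2} = \left(42 + 3 \left(-1728\right)\right)^{2} = \left(42 - 5184\right)^{2} = \left(-5142\right)^{2} = 26440164$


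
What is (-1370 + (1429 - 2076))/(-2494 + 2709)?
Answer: -2017/215 ≈ -9.3814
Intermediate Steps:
(-1370 + (1429 - 2076))/(-2494 + 2709) = (-1370 - 647)/215 = -2017*1/215 = -2017/215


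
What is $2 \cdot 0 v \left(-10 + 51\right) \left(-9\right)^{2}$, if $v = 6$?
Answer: $0$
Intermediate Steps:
$2 \cdot 0 v \left(-10 + 51\right) \left(-9\right)^{2} = 2 \cdot 0 \cdot 6 \left(-10 + 51\right) \left(-9\right)^{2} = 0 \cdot 6 \cdot 41 \cdot 81 = 0 \cdot 41 \cdot 81 = 0 \cdot 81 = 0$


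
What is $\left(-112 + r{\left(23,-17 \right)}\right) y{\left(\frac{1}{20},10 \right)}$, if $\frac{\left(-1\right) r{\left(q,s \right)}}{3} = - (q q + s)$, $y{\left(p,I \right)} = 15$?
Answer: $21360$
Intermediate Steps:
$r{\left(q,s \right)} = 3 s + 3 q^{2}$ ($r{\left(q,s \right)} = - 3 \left(- (q q + s)\right) = - 3 \left(- (q^{2} + s)\right) = - 3 \left(- (s + q^{2})\right) = - 3 \left(- s - q^{2}\right) = 3 s + 3 q^{2}$)
$\left(-112 + r{\left(23,-17 \right)}\right) y{\left(\frac{1}{20},10 \right)} = \left(-112 + \left(3 \left(-17\right) + 3 \cdot 23^{2}\right)\right) 15 = \left(-112 + \left(-51 + 3 \cdot 529\right)\right) 15 = \left(-112 + \left(-51 + 1587\right)\right) 15 = \left(-112 + 1536\right) 15 = 1424 \cdot 15 = 21360$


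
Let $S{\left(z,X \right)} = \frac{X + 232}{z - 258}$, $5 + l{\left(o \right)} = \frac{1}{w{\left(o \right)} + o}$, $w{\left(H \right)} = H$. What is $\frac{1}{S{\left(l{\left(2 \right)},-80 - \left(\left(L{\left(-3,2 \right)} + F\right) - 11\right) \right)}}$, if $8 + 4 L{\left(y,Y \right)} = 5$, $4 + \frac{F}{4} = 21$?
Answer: $- \frac{1051}{383} \approx -2.7441$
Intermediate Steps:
$F = 68$ ($F = -16 + 4 \cdot 21 = -16 + 84 = 68$)
$L{\left(y,Y \right)} = - \frac{3}{4}$ ($L{\left(y,Y \right)} = -2 + \frac{1}{4} \cdot 5 = -2 + \frac{5}{4} = - \frac{3}{4}$)
$l{\left(o \right)} = -5 + \frac{1}{2 o}$ ($l{\left(o \right)} = -5 + \frac{1}{o + o} = -5 + \frac{1}{2 o}$)
$S{\left(z,X \right)} = \frac{232 + X}{-258 + z}$
$\frac{1}{S{\left(l{\left(2 \right)},-80 - \left(\left(L{\left(-3,2 \right)} + F\right) - 11\right) \right)}} = \frac{1}{\frac{1}{-258 - \left(5 - \frac{1}{2 \cdot 2}\right)} \left(232 - \frac{545}{4}\right)} = \frac{1}{\frac{1}{-258 + \left(-5 + \frac{1}{2} \cdot \frac{1}{2}\right)} \left(232 - \frac{545}{4}\right)} = \frac{1}{\frac{1}{-258 + \left(-5 + \frac{1}{4}\right)} \left(232 - \frac{545}{4}\right)} = \frac{1}{\frac{1}{-258 - \frac{19}{4}} \left(232 - \frac{545}{4}\right)} = \frac{1}{\frac{1}{- \frac{1051}{4}} \left(232 - \frac{545}{4}\right)} = \frac{1}{\left(- \frac{4}{1051}\right) \frac{383}{4}} = \frac{1}{- \frac{383}{1051}} = - \frac{1051}{383}$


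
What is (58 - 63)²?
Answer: 25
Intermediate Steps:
(58 - 63)² = (-5)² = 25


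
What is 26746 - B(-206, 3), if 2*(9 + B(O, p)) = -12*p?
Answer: 26773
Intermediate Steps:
B(O, p) = -9 - 6*p (B(O, p) = -9 + (-12*p)/2 = -9 - 6*p)
26746 - B(-206, 3) = 26746 - (-9 - 6*3) = 26746 - (-9 - 18) = 26746 - 1*(-27) = 26746 + 27 = 26773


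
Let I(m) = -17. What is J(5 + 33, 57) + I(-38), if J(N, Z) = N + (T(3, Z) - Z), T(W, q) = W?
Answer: -33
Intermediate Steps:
J(N, Z) = 3 + N - Z (J(N, Z) = N + (3 - Z) = 3 + N - Z)
J(5 + 33, 57) + I(-38) = (3 + (5 + 33) - 1*57) - 17 = (3 + 38 - 57) - 17 = -16 - 17 = -33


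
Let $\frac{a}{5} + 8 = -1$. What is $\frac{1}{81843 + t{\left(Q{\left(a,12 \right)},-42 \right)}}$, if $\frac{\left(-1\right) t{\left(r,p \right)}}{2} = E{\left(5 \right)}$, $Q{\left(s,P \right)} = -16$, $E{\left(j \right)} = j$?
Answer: $\frac{1}{81833} \approx 1.222 \cdot 10^{-5}$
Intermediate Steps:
$a = -45$ ($a = -40 + 5 \left(-1\right) = -40 - 5 = -45$)
$t{\left(r,p \right)} = -10$ ($t{\left(r,p \right)} = \left(-2\right) 5 = -10$)
$\frac{1}{81843 + t{\left(Q{\left(a,12 \right)},-42 \right)}} = \frac{1}{81843 - 10} = \frac{1}{81833}$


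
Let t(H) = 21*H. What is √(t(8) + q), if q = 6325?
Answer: √6493 ≈ 80.579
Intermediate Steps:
√(t(8) + q) = √(21*8 + 6325) = √(168 + 6325) = √6493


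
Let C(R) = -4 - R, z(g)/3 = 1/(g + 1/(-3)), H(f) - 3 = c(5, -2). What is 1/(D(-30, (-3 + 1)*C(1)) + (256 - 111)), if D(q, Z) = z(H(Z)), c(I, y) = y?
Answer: 2/299 ≈ 0.0066890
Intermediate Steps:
H(f) = 1 (H(f) = 3 - 2 = 1)
z(g) = 3/(-⅓ + g) (z(g) = 3/(g + 1/(-3)) = 3/(g - ⅓) = 3/(-⅓ + g))
D(q, Z) = 9/2 (D(q, Z) = 9/(-1 + 3*1) = 9/(-1 + 3) = 9/2)
1/(D(-30, (-3 + 1)*C(1)) + (256 - 111)) = 1/(9/2 + (256 - 111)) = 1/(9/2 + 145) = 1/(299/2) = 2/299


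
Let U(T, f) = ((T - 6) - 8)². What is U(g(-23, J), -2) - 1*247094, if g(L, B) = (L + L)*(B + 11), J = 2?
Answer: 127450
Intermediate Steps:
g(L, B) = 2*L*(11 + B) (g(L, B) = (2*L)*(11 + B) = 2*L*(11 + B))
U(T, f) = (-14 + T)² (U(T, f) = ((-6 + T) - 8)² = (-14 + T)²)
U(g(-23, J), -2) - 1*247094 = (-14 + 2*(-23)*(11 + 2))² - 1*247094 = (-14 + 2*(-23)*13)² - 247094 = (-14 - 598)² - 247094 = (-612)² - 247094 = 374544 - 247094 = 127450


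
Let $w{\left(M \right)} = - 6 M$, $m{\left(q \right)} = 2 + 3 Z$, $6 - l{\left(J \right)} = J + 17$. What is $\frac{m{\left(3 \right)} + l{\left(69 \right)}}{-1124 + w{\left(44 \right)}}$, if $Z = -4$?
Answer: $\frac{45}{694} \approx 0.064842$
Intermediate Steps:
$l{\left(J \right)} = -11 - J$ ($l{\left(J \right)} = 6 - \left(J + 17\right) = 6 - \left(17 + J\right) = -11 - J$)
$m{\left(q \right)} = -10$ ($m{\left(q \right)} = 2 + 3 \left(-4\right) = 2 - 12 = -10$)
$\frac{m{\left(3 \right)} + l{\left(69 \right)}}{-1124 + w{\left(44 \right)}} = \frac{-10 - 80}{-1124 - 264} = \frac{-10 - 80}{-1388} = \left(-90\right) \left(- \frac{1}{1388}\right) = \frac{45}{694}$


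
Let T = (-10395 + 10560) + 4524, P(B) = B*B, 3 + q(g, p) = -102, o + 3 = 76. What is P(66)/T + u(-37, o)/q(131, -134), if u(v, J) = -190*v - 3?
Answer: -3610247/54705 ≈ -65.995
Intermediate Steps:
o = 73 (o = -3 + 76 = 73)
u(v, J) = -3 - 190*v
q(g, p) = -105 (q(g, p) = -3 - 102 = -105)
P(B) = B**2
T = 4689 (T = 165 + 4524 = 4689)
P(66)/T + u(-37, o)/q(131, -134) = 66**2/4689 + (-3 - 190*(-37))/(-105) = 4356*(1/4689) + (-3 + 7030)*(-1/105) = 484/521 + 7027*(-1/105) = 484/521 - 7027/105 = -3610247/54705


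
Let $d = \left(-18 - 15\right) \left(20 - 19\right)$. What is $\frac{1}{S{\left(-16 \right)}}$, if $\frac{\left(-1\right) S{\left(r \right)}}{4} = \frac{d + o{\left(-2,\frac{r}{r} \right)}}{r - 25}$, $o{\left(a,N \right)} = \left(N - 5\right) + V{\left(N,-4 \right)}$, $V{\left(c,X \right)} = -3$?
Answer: $- \frac{41}{160} \approx -0.25625$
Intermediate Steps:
$o{\left(a,N \right)} = -8 + N$ ($o{\left(a,N \right)} = \left(N - 5\right) - 3 = \left(-5 + N\right) - 3 = -8 + N$)
$d = -33$ ($d = \left(-33\right) 1 = -33$)
$S{\left(r \right)} = \frac{160}{-25 + r}$ ($S{\left(r \right)} = - 4 \frac{-33 - \left(8 - \frac{r}{r}\right)}{r - 25} = - 4 \frac{-33 + \left(-8 + 1\right)}{-25 + r} = - 4 \frac{-33 - 7}{-25 + r} = - 4 \left(- \frac{40}{-25 + r}\right) = \frac{160}{-25 + r}$)
$\frac{1}{S{\left(-16 \right)}} = \frac{1}{160 \frac{1}{-25 - 16}} = \frac{1}{160 \frac{1}{-41}} = \frac{1}{160 \left(- \frac{1}{41}\right)} = \frac{1}{- \frac{160}{41}} = - \frac{41}{160}$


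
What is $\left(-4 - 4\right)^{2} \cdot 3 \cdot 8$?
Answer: $1536$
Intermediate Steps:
$\left(-4 - 4\right)^{2} \cdot 3 \cdot 8 = \left(-8\right)^{2} \cdot 3 \cdot 8 = 64 \cdot 3 \cdot 8 = 192 \cdot 8 = 1536$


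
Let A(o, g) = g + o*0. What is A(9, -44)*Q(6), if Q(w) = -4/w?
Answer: 88/3 ≈ 29.333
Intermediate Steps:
A(o, g) = g (A(o, g) = g + 0 = g)
A(9, -44)*Q(6) = -(-176)/6 = -44*(-⅔) = 88/3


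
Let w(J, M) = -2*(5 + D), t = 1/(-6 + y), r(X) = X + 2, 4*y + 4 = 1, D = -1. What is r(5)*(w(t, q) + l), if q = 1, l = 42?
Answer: 238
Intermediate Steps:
y = -¾ (y = -1 + (¼)*1 = -1 + ¼ = -¾ ≈ -0.75000)
r(X) = 2 + X
t = -4/27 (t = 1/(-6 - ¾) = 1/(-27/4) = -4/27 ≈ -0.14815)
w(J, M) = -8 (w(J, M) = -2*(5 - 1) = -2*4 = -8)
r(5)*(w(t, q) + l) = (2 + 5)*(-8 + 42) = 7*34 = 238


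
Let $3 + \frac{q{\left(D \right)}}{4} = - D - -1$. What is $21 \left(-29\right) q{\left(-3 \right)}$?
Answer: $-2436$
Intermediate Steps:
$q{\left(D \right)} = -8 - 4 D$ ($q{\left(D \right)} = -12 + 4 \left(- D - -1\right) = -12 + 4 \left(- D + 1\right) = -12 + 4 \left(1 - D\right) = -12 - \left(-4 + 4 D\right) = -8 - 4 D$)
$21 \left(-29\right) q{\left(-3 \right)} = 21 \left(-29\right) \left(-8 - -12\right) = - 609 \left(-8 + 12\right) = \left(-609\right) 4 = -2436$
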